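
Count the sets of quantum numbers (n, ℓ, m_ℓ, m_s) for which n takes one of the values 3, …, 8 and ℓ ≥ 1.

386

Work shell by shell — for each n, count the (ℓ, m_ℓ) pairs that satisfy ℓ ≥ 1:
n=3 → 8; n=4 → 15; n=5 → 24; n=6 → 35; n=7 → 48; n=8 → 63.
Orbitals: 8 + 15 + 24 + 35 + 48 + 63 = 193. Including both spin states (m_s = ±1/2) gives 2 × 193 = 386 states.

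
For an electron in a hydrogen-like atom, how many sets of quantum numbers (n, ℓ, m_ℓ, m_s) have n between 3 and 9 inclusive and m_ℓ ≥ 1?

238

For each n in the range, tally the orbitals obeying m_ℓ ≥ 1:
n=3 → 3; n=4 → 6; n=5 → 10; n=6 → 15; n=7 → 21; n=8 → 28; n=9 → 36.
Orbitals: 3 + 6 + 10 + 15 + 21 + 28 + 36 = 119. Including both spin states (m_s = ±1/2) gives 2 × 119 = 238 states.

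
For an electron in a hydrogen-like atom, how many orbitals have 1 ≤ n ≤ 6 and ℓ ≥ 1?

Go shell by shell, enumerating (ℓ, m_ℓ) with ℓ ≥ 1:
n=2 → 3; n=3 → 8; n=4 → 15; n=5 → 24; n=6 → 35.
Total orbitals: 3 + 8 + 15 + 24 + 35 = 85.

85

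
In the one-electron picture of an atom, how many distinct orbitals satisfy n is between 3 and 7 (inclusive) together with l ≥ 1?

Count contributing orbitals for each principal shell:
n=3 → 8; n=4 → 15; n=5 → 24; n=6 → 35; n=7 → 48.
Total orbitals: 8 + 15 + 24 + 35 + 48 = 130.

130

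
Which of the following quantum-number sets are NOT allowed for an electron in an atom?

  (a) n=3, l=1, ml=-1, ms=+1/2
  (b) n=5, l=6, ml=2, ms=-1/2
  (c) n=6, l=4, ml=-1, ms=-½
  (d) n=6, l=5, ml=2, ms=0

(b) and (d)

(b) has l = 6 ≥ n = 5, violating 0 ≤ l ≤ n−1.
(d) has ms = 0, but an electron's spin must be ±1/2.
The remaining sets (a), (c) satisfy all four rules.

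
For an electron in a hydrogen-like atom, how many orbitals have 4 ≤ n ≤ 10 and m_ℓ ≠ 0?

For each n in the range, tally the orbitals obeying m_ℓ ≠ 0:
n=4 → 12; n=5 → 20; n=6 → 30; n=7 → 42; n=8 → 56; n=9 → 72; n=10 → 90.
Total orbitals: 12 + 20 + 30 + 42 + 56 + 72 + 90 = 322.

322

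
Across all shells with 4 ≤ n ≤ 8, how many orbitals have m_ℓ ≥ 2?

55

Treat each shell separately and count matching orbitals:
n=4 → 3; n=5 → 6; n=6 → 10; n=7 → 15; n=8 → 21.
Total orbitals: 3 + 6 + 10 + 15 + 21 = 55.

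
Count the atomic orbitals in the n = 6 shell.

The n = 6 shell contains n² = 6² = 36 orbitals.

36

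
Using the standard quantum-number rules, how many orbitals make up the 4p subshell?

A subshell has 2l+1 orbitals; with l = 1, that's 3.

3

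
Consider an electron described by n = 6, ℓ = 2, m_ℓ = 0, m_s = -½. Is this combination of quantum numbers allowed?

Valid

n = 6 is a positive integer. ℓ = 2 satisfies 0 ≤ ℓ ≤ n−1 = 5. m_ℓ = 0 lies in the range −ℓ … +ℓ (here −2 … 2). m_s = -1/2 is one of ±1/2.
All four constraints are satisfied.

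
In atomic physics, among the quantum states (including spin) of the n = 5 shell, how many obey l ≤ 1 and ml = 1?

Go through l = 0, …, 4 (the values permitted for n = 5).
The (l, ml) pairs meeting l ≤ 1 and ml = 1 give: l=1 → 1.
Orbitals: 1. Each orbital carries two spin states, so 1 × 2 = 2 states.

2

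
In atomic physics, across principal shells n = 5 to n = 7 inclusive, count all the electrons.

Shell n has n² orbitals: 5²=25 + 6²=36 + 7²=49 = 110 orbitals.
Two spin states per orbital: 2 × 110 = 220 electrons.

220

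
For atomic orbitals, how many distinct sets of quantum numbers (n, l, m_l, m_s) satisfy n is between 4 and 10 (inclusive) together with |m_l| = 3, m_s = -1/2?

Treat each shell separately and count matching orbitals:
n=4 → 2; n=5 → 4; n=6 → 6; n=7 → 8; n=8 → 10; n=9 → 12; n=10 → 14.
Orbitals: 2 + 4 + 6 + 8 + 10 + 12 + 14 = 56. With m_s fixed to -1/2 there is one state per orbital, so 56 states.

56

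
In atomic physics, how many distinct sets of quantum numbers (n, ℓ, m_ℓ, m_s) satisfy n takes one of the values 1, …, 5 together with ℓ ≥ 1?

100

Go shell by shell, enumerating (ℓ, m_ℓ) with ℓ ≥ 1:
n=2 → 3; n=3 → 8; n=4 → 15; n=5 → 24.
Orbitals: 3 + 8 + 15 + 24 = 50. Including both spin states (m_s = ±1/2) gives 2 × 50 = 100 states.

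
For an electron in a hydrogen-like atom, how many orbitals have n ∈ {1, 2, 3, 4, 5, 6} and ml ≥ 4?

4

Go shell by shell, enumerating (l, ml) with ml ≥ 4:
n=5 → 1; n=6 → 3.
Total orbitals: 1 + 3 = 4.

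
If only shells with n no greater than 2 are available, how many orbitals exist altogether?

5

Total orbitals = 1² + 2² = 5.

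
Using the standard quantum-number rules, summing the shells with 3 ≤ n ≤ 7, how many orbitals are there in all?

135

Shell n has n² orbitals: 3²=9 + 4²=16 + 5²=25 + 6²=36 + 7²=49 = 135 orbitals.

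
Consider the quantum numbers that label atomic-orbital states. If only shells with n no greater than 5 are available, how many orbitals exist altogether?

55

Total orbitals = 1² + 2² + 3² + 4² + 5² = 55.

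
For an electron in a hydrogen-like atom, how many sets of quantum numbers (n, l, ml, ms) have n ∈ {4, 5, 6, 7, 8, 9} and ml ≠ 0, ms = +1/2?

232

Per-shell orbital counts meeting the constraint:
n=4 → 12; n=5 → 20; n=6 → 30; n=7 → 42; n=8 → 56; n=9 → 72.
Orbitals: 12 + 20 + 30 + 42 + 56 + 72 = 232. With ms fixed to +1/2 there is one state per orbital, so 232 states.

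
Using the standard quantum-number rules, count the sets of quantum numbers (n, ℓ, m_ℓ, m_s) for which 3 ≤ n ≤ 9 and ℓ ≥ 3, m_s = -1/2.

Treat each shell separately and count matching orbitals:
n=4 → 7; n=5 → 16; n=6 → 27; n=7 → 40; n=8 → 55; n=9 → 72.
Orbitals: 7 + 16 + 27 + 40 + 55 + 72 = 217. With m_s fixed to -1/2 there is one state per orbital, so 217 states.

217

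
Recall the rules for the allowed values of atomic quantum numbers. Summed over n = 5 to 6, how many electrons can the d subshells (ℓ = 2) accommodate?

A d subshell (ℓ = 2) exists for every n ≥ 3, so shells n = 5, 6 each contribute one — 2 subshells.
Since each d subshell holds 2(2·2+1) = 10 electrons, the total is 2 × 10 = 20.

20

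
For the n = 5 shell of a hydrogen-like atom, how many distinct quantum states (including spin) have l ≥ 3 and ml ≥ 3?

6

Per l-value: l=3 → 1; l=4 → 2.
Orbitals: 1 + 2 = 3. Each orbital carries two spin states, so 3 × 2 = 6 states.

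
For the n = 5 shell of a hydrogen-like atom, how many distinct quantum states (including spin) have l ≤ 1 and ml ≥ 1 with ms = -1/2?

1

The n = 5 shell has l = 0 through 4; check each.
Per l-value: l=1 → 1.
Orbitals: 1. With ms fixed to a single value there is one state per orbital, giving 1 state.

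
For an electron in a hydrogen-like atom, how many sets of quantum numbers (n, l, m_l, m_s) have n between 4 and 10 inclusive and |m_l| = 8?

Treat each shell separately and count matching orbitals:
n=9 → 2; n=10 → 4.
Orbitals: 2 + 4 = 6. Including both spin states (m_s = ±1/2) gives 2 × 6 = 12 states.

12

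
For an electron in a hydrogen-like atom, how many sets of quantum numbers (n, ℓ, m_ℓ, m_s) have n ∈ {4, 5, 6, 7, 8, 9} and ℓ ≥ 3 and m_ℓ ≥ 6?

20

Work shell by shell — for each n, count the (ℓ, m_ℓ) pairs that satisfy ℓ ≥ 3 and m_ℓ ≥ 6:
n=7 → 1; n=8 → 3; n=9 → 6.
Orbitals: 1 + 3 + 6 = 10. Including both spin states (m_s = ±1/2) gives 2 × 10 = 20 states.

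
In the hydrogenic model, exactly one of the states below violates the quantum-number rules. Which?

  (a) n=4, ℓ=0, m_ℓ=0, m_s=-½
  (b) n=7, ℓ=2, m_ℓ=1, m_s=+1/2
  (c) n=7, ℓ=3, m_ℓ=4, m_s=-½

(c) has |m_ℓ| = 4 > ℓ = 3, violating −ℓ ≤ m_ℓ ≤ ℓ.
The remaining sets (a), (b) satisfy all four rules.

(c)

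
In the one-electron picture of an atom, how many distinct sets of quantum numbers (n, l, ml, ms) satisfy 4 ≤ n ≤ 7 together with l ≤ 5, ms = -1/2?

113

Treat each shell separately and count matching orbitals:
n=4 → 16; n=5 → 25; n=6 → 36; n=7 → 36.
Orbitals: 16 + 25 + 36 + 36 = 113. With ms fixed to -1/2 there is one state per orbital, so 113 states.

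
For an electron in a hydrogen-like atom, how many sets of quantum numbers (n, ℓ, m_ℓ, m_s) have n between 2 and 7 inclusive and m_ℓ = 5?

Work shell by shell — for each n, count the (ℓ, m_ℓ) pairs that satisfy m_ℓ = 5:
n=6 → 1; n=7 → 2.
Orbitals: 1 + 2 = 3. Including both spin states (m_s = ±1/2) gives 2 × 3 = 6 states.

6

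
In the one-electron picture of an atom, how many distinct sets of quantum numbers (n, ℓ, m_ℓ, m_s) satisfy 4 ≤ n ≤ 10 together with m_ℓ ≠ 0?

644

Treat each shell separately and count matching orbitals:
n=4 → 12; n=5 → 20; n=6 → 30; n=7 → 42; n=8 → 56; n=9 → 72; n=10 → 90.
Orbitals: 12 + 20 + 30 + 42 + 56 + 72 + 90 = 322. Including both spin states (m_s = ±1/2) gives 2 × 322 = 644 states.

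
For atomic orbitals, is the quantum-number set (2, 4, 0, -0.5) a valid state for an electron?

The orbital quantum number must satisfy 0 ≤ ℓ ≤ n−1. With n = 2 the allowed ℓ values are 0, 1, so ℓ = 4 is out of range.

No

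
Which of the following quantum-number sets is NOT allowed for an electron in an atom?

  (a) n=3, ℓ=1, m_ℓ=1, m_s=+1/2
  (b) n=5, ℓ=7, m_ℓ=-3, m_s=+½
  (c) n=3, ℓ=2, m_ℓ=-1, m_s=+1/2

(b) has ℓ = 7 ≥ n = 5, violating 0 ≤ ℓ ≤ n−1.
The remaining sets (a), (c) satisfy all four rules.

(b)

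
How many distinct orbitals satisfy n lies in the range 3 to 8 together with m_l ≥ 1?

83

Go shell by shell, enumerating (l, m_l) with m_l ≥ 1:
n=3 → 3; n=4 → 6; n=5 → 10; n=6 → 15; n=7 → 21; n=8 → 28.
Total orbitals: 3 + 6 + 10 + 15 + 21 + 28 = 83.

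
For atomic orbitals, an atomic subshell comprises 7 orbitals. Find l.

2l+1 = 7 gives l = 3.

l = 3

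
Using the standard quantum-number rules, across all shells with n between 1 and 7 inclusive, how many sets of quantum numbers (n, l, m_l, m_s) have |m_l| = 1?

Work shell by shell — for each n, count the (l, m_l) pairs that satisfy |m_l| = 1:
n=2 → 2; n=3 → 4; n=4 → 6; n=5 → 8; n=6 → 10; n=7 → 12.
Orbitals: 2 + 4 + 6 + 8 + 10 + 12 = 42. Including both spin states (m_s = ±1/2) gives 2 × 42 = 84 states.

84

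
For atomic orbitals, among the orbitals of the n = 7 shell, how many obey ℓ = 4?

The n = 7 shell has ℓ = 0 through 6; check each.
Contributions: ℓ=4 → 9.
Total orbitals: 9.

9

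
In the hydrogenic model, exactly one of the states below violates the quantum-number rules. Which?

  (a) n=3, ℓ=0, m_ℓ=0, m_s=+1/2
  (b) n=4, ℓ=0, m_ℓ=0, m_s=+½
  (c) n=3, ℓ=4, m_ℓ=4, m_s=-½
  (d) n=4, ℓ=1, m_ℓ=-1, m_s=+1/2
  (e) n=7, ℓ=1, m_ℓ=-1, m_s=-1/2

(c)

(c) has ℓ = 4 ≥ n = 3, violating 0 ≤ ℓ ≤ n−1.
The remaining sets (a), (b), (d), (e) satisfy all four rules.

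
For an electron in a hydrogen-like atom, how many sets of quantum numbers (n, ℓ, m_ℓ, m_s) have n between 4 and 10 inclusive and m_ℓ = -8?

6

Per-shell orbital counts meeting the constraint:
n=9 → 1; n=10 → 2.
Orbitals: 1 + 2 = 3. Including both spin states (m_s = ±1/2) gives 2 × 3 = 6 states.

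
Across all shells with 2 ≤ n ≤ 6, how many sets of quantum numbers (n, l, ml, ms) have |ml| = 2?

Count contributing orbitals for each principal shell:
n=3 → 2; n=4 → 4; n=5 → 6; n=6 → 8.
Orbitals: 2 + 4 + 6 + 8 = 20. Including both spin states (ms = ±1/2) gives 2 × 20 = 40 states.

40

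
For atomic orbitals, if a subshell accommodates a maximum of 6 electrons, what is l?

2(2l+1) = 6 ⇒ 2l+1 = 3 ⇒ l = 1.

l = 1 (p)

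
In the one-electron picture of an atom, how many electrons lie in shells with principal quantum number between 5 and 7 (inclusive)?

220

Shell n has n² orbitals: 5²=25 + 6²=36 + 7²=49 = 110 orbitals.
Two spin states per orbital: 2 × 110 = 220 electrons.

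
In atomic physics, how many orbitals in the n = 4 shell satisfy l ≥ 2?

Go through l = 0, …, 3 (the values permitted for n = 4).
The (l, m_l) pairs meeting l ≥ 2 give: l=2 → 5; l=3 → 7.
Total orbitals: 5 + 7 = 12.

12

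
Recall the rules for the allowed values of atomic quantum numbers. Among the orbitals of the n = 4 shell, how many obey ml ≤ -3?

1

For n = 4, l ranges over 0 … 3.
Contributions: l=3 → 1.
Total orbitals: 1.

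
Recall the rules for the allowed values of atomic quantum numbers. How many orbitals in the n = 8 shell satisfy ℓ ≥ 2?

60

Per ℓ-value: ℓ=2 → 5; ℓ=3 → 7; ℓ=4 → 9; ℓ=5 → 11; ℓ=6 → 13; ℓ=7 → 15.
Total orbitals: 5 + 7 + 9 + 11 + 13 + 15 = 60.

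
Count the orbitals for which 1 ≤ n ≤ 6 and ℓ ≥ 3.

50

Count contributing orbitals for each principal shell:
n=4 → 7; n=5 → 16; n=6 → 27.
Total orbitals: 7 + 16 + 27 = 50.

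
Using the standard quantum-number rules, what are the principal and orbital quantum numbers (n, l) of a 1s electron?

The leading integer gives n = 1; the letter 's' means l = 0.

n = 1, l = 0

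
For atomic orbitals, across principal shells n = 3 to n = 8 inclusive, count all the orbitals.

199

Shell n has n² orbitals: 3²=9 + 4²=16 + 5²=25 + 6²=36 + 7²=49 + 8²=64 = 199 orbitals.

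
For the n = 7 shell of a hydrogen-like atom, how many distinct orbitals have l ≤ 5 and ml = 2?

With n = 7 the allowed l are 0, 1, …, 6.
Orbitals with l ≤ 5 and ml = 2, by l: l=2 → 1; l=3 → 1; l=4 → 1; l=5 → 1.
Total orbitals: 1 + 1 + 1 + 1 = 4.

4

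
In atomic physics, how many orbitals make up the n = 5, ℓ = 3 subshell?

7

A subshell has 2ℓ+1 orbitals; with ℓ = 3, that's 7.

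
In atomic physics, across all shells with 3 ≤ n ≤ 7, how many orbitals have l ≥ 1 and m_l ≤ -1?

Treat each shell separately and count matching orbitals:
n=3 → 3; n=4 → 6; n=5 → 10; n=6 → 15; n=7 → 21.
Total orbitals: 3 + 6 + 10 + 15 + 21 = 55.

55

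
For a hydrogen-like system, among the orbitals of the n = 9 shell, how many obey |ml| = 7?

4

Orbitals with |ml| = 7, by l: l=7 → 2; l=8 → 2.
Total orbitals: 2 + 2 = 4.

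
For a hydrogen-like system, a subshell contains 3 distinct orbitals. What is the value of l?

l = 1

2l+1 = 3 gives l = 1.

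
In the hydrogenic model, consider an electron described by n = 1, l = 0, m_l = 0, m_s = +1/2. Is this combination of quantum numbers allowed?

Allowed

n = 1 is a positive integer. l = 0 satisfies 0 ≤ l ≤ n−1 = 0. m_l = 0 lies in the range −l … +l (here 0). m_s = +1/2 is one of ±1/2.
All four constraints are satisfied.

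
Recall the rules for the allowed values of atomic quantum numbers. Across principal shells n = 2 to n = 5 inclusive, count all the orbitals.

54

Shell n has n² orbitals: 2²=4 + 3²=9 + 4²=16 + 5²=25 = 54 orbitals.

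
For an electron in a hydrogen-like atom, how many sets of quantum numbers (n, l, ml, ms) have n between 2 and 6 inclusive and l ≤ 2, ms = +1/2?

40

Work shell by shell — for each n, count the (l, ml) pairs that satisfy l ≤ 2:
n=2 → 4; n=3 → 9; n=4 → 9; n=5 → 9; n=6 → 9.
Orbitals: 4 + 9 + 9 + 9 + 9 = 40. With ms fixed to +1/2 there is one state per orbital, so 40 states.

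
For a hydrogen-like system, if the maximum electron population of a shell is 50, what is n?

2n² = 50 ⇒ n² = 25 ⇒ n = 5.

n = 5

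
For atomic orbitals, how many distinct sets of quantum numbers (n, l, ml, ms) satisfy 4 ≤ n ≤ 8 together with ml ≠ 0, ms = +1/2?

Count contributing orbitals for each principal shell:
n=4 → 12; n=5 → 20; n=6 → 30; n=7 → 42; n=8 → 56.
Orbitals: 12 + 20 + 30 + 42 + 56 = 160. With ms fixed to +1/2 there is one state per orbital, so 160 states.

160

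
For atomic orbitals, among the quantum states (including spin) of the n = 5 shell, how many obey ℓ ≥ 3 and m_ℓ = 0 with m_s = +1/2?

With n = 5 the allowed ℓ are 0, 1, …, 4.
The (ℓ, m_ℓ) pairs meeting ℓ ≥ 3 and m_ℓ = 0 give: ℓ=3 → 1; ℓ=4 → 1.
Orbitals: 1 + 1 = 2. With m_s fixed to a single value there is one state per orbital, giving 2 states.

2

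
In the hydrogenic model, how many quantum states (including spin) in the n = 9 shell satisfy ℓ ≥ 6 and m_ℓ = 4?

6

Per ℓ-value: ℓ=6 → 1; ℓ=7 → 1; ℓ=8 → 1.
Orbitals: 1 + 1 + 1 = 3. Each orbital carries two spin states, so 3 × 2 = 6 states.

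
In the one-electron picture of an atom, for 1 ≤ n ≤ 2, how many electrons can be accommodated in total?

Total orbitals = 1² + 2² = 5. Doubling for spin gives 10 electrons.

10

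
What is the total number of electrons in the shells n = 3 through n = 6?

172

Shell n has n² orbitals: 3²=9 + 4²=16 + 5²=25 + 6²=36 = 86 orbitals.
Two spin states per orbital: 2 × 86 = 172 electrons.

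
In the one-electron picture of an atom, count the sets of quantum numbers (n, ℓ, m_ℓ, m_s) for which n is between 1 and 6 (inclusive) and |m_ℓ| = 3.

24

For each n in the range, tally the orbitals obeying |m_ℓ| = 3:
n=4 → 2; n=5 → 4; n=6 → 6.
Orbitals: 2 + 4 + 6 = 12. Including both spin states (m_s = ±1/2) gives 2 × 12 = 24 states.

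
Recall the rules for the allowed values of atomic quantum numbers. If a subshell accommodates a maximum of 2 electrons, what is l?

2(2l+1) = 2 ⇒ 2l+1 = 1 ⇒ l = 0.

l = 0 (s)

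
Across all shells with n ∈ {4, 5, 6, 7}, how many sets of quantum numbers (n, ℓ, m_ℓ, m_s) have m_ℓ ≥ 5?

8

Treat each shell separately and count matching orbitals:
n=6 → 1; n=7 → 3.
Orbitals: 1 + 3 = 4. Including both spin states (m_s = ±1/2) gives 2 × 4 = 8 states.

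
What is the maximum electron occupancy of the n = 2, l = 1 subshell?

A subshell with l = 1 has 2l+1 = 3 orbitals, each holding 2 electrons (spin ±1/2), so 3 × 2 = 6.

6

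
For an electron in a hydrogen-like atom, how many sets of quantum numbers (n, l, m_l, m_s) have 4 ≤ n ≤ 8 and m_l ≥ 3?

Go shell by shell, enumerating (l, m_l) with m_l ≥ 3:
n=4 → 1; n=5 → 3; n=6 → 6; n=7 → 10; n=8 → 15.
Orbitals: 1 + 3 + 6 + 10 + 15 = 35. Including both spin states (m_s = ±1/2) gives 2 × 35 = 70 states.

70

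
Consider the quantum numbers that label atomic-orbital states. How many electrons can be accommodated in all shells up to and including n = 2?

Total orbitals = 1² + 2² = 5. Doubling for spin gives 10 electrons.

10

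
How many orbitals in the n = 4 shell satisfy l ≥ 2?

12

Orbitals with l ≥ 2, by l: l=2 → 5; l=3 → 7.
Total orbitals: 5 + 7 = 12.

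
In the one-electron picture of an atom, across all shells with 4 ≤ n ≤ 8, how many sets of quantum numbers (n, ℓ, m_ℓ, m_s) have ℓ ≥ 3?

290

Work shell by shell — for each n, count the (ℓ, m_ℓ) pairs that satisfy ℓ ≥ 3:
n=4 → 7; n=5 → 16; n=6 → 27; n=7 → 40; n=8 → 55.
Orbitals: 7 + 16 + 27 + 40 + 55 = 145. Including both spin states (m_s = ±1/2) gives 2 × 145 = 290 states.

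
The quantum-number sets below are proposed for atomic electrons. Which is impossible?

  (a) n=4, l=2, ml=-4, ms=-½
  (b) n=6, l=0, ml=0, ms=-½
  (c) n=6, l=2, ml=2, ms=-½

(a)

(a) has |ml| = 4 > l = 2, violating −l ≤ ml ≤ l.
The remaining sets (b), (c) satisfy all four rules.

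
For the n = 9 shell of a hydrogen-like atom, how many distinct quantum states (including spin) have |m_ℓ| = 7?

8

Orbitals with |m_ℓ| = 7, by ℓ: ℓ=7 → 2; ℓ=8 → 2.
Orbitals: 2 + 2 = 4. Each orbital carries two spin states, so 4 × 2 = 8 states.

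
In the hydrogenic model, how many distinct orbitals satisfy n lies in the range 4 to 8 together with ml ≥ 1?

Count contributing orbitals for each principal shell:
n=4 → 6; n=5 → 10; n=6 → 15; n=7 → 21; n=8 → 28.
Total orbitals: 6 + 10 + 15 + 21 + 28 = 80.

80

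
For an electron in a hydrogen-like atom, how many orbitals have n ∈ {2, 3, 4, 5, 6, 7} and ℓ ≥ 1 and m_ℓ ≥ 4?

10

Count contributing orbitals for each principal shell:
n=5 → 1; n=6 → 3; n=7 → 6.
Total orbitals: 1 + 3 + 6 = 10.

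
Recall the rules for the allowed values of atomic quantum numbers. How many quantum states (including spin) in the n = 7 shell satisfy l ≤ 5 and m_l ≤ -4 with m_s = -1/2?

For n = 7, l ranges over 0 … 6.
The (l, m_l) pairs meeting l ≤ 5 and m_l ≤ -4 give: l=4 → 1; l=5 → 2.
Orbitals: 1 + 2 = 3. With m_s fixed to a single value there is one state per orbital, giving 3 states.

3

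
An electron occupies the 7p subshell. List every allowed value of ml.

The 7p subshell has l = 1, and ml takes every integer from −l to +l. With l = 1 that gives the 3 values -1, 0, 1.

-1, 0, 1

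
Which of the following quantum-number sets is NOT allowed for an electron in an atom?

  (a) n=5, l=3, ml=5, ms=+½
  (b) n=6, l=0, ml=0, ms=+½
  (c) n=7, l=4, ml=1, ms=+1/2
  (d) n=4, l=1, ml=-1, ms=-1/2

(a) has |ml| = 5 > l = 3, violating −l ≤ ml ≤ l.
The remaining sets (b), (c), (d) satisfy all four rules.

(a)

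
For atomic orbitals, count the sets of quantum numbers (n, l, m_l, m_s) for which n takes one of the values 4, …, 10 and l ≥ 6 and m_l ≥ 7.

Go shell by shell, enumerating (l, m_l) with l ≥ 6 and m_l ≥ 7:
n=8 → 1; n=9 → 3; n=10 → 6.
Orbitals: 1 + 3 + 6 = 10. Including both spin states (m_s = ±1/2) gives 2 × 10 = 20 states.

20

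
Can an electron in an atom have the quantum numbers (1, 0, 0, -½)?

Yes

n = 1 is a positive integer. ℓ = 0 satisfies 0 ≤ ℓ ≤ n−1 = 0. m_ℓ = 0 lies in the range −ℓ … +ℓ (here 0). m_s = -1/2 is one of ±1/2.
All four constraints are satisfied.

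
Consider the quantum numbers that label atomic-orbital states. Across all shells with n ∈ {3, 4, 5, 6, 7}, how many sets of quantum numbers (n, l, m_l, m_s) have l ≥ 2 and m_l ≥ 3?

40

Per-shell orbital counts meeting the constraint:
n=4 → 1; n=5 → 3; n=6 → 6; n=7 → 10.
Orbitals: 1 + 3 + 6 + 10 = 20. Including both spin states (m_s = ±1/2) gives 2 × 20 = 40 states.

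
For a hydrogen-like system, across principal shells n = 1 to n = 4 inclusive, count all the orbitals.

Shell n has n² orbitals: 1²=1 + 2²=4 + 3²=9 + 4²=16 = 30 orbitals.

30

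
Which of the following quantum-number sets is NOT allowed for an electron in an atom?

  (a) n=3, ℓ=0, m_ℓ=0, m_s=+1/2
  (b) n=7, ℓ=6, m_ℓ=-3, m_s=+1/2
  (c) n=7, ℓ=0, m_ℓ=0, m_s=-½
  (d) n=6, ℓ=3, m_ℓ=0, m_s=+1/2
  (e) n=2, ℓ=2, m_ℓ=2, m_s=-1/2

(e)

(e) has ℓ = 2 ≥ n = 2, violating 0 ≤ ℓ ≤ n−1.
The remaining sets (a), (b), (c), (d) satisfy all four rules.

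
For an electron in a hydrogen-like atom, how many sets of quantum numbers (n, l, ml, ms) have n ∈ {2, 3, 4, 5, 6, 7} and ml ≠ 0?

Go shell by shell, enumerating (l, ml) with ml ≠ 0:
n=2 → 2; n=3 → 6; n=4 → 12; n=5 → 20; n=6 → 30; n=7 → 42.
Orbitals: 2 + 6 + 12 + 20 + 30 + 42 = 112. Including both spin states (ms = ±1/2) gives 2 × 112 = 224 states.

224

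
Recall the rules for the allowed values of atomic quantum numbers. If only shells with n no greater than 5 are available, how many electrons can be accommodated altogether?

Total orbitals = 1² + 2² + 3² + 4² + 5² = 55. Doubling for spin gives 110 electrons.

110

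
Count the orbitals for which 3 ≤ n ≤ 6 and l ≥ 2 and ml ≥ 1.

Per-shell orbital counts meeting the constraint:
n=3 → 2; n=4 → 5; n=5 → 9; n=6 → 14.
Total orbitals: 2 + 5 + 9 + 14 = 30.

30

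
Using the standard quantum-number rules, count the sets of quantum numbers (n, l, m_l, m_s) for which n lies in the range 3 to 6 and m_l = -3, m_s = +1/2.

6

For each n in the range, tally the orbitals obeying m_l = -3:
n=4 → 1; n=5 → 2; n=6 → 3.
Orbitals: 1 + 2 + 3 = 6. With m_s fixed to +1/2 there is one state per orbital, so 6 states.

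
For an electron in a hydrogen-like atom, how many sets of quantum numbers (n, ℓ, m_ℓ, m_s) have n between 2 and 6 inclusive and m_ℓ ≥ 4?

Go shell by shell, enumerating (ℓ, m_ℓ) with m_ℓ ≥ 4:
n=5 → 1; n=6 → 3.
Orbitals: 1 + 3 = 4. Including both spin states (m_s = ±1/2) gives 2 × 4 = 8 states.

8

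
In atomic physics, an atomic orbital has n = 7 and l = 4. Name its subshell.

7g

l = 4 corresponds to the letter 'g', so the subshell is 7g.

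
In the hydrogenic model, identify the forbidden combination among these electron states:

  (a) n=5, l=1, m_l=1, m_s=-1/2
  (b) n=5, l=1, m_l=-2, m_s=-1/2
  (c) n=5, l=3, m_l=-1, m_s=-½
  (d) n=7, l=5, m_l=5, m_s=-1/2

(b)

(b) has |m_l| = 2 > l = 1, violating −l ≤ m_l ≤ l.
The remaining sets (a), (c), (d) satisfy all four rules.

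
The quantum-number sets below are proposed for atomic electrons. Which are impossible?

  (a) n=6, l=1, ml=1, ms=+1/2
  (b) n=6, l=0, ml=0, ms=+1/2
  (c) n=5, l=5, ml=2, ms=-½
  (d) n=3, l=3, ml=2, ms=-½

(c) has l = 5 ≥ n = 5, violating 0 ≤ l ≤ n−1.
(d) has l = 3 ≥ n = 3, violating 0 ≤ l ≤ n−1.
The remaining sets (a), (b) satisfy all four rules.

(c) and (d)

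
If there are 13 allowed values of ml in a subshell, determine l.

l = 6 (i)

ml ranges over 2l+1 integers, so 2l+1 = 13 ⇒ l = 6.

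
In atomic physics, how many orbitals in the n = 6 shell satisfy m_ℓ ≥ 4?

Go through ℓ = 0, …, 5 (the values permitted for n = 6).
Orbitals with m_ℓ ≥ 4, by ℓ: ℓ=4 → 1; ℓ=5 → 2.
Total orbitals: 1 + 2 = 3.

3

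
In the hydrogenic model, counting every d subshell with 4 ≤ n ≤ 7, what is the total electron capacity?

A d subshell (ℓ = 2) exists for every n ≥ 3, so shells n = 4, 5, 6, 7 each contribute one — 4 subshells.
Since each d subshell holds 2(2·2+1) = 10 electrons, the total is 4 × 10 = 40.

40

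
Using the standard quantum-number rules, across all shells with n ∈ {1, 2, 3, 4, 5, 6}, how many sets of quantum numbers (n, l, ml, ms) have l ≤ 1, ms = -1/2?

Go shell by shell, enumerating (l, ml) with l ≤ 1:
n=1 → 1; n=2 → 4; n=3 → 4; n=4 → 4; n=5 → 4; n=6 → 4.
Orbitals: 1 + 4 + 4 + 4 + 4 + 4 = 21. With ms fixed to -1/2 there is one state per orbital, so 21 states.

21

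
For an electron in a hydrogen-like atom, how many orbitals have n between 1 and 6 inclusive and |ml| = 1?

For each n in the range, tally the orbitals obeying |ml| = 1:
n=2 → 2; n=3 → 4; n=4 → 6; n=5 → 8; n=6 → 10.
Total orbitals: 2 + 4 + 6 + 8 + 10 = 30.

30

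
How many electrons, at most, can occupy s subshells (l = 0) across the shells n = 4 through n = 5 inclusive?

4

An s subshell (l = 0) exists for every n ≥ 1, so shells n = 4, 5 each contribute one — 2 subshells.
Since each s subshell holds 2(2·0+1) = 2 electrons, the total is 2 × 2 = 4.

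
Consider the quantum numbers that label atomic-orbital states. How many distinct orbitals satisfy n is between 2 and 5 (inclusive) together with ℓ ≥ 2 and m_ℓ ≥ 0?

Per-shell orbital counts meeting the constraint:
n=3 → 3; n=4 → 7; n=5 → 12.
Total orbitals: 3 + 7 + 12 = 22.

22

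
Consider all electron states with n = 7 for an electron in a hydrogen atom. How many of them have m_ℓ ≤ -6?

Go through ℓ = 0, …, 6 (the values permitted for n = 7).
Orbitals with m_ℓ ≤ -6, by ℓ: ℓ=6 → 1.
Orbitals: 1. Each orbital carries two spin states, so 1 × 2 = 2 states.

2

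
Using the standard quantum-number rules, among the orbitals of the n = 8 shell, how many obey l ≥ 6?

28

Go through l = 0, …, 7 (the values permitted for n = 8).
Orbitals with l ≥ 6, by l: l=6 → 13; l=7 → 15.
Total orbitals: 13 + 15 = 28.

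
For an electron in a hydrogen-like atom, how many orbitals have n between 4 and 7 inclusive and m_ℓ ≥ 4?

Per-shell orbital counts meeting the constraint:
n=5 → 1; n=6 → 3; n=7 → 6.
Total orbitals: 1 + 3 + 6 = 10.

10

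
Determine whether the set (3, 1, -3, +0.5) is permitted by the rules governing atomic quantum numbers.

Not allowed

The magnetic quantum number must satisfy −l ≤ m_l ≤ l. With l = 1, m_l can only be -1, 0, 1, so m_l = -3 is forbidden.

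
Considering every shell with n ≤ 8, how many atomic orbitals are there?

Total orbitals = 1² + 2² + 3² + 4² + 5² + 6² + 7² + 8² = 204.

204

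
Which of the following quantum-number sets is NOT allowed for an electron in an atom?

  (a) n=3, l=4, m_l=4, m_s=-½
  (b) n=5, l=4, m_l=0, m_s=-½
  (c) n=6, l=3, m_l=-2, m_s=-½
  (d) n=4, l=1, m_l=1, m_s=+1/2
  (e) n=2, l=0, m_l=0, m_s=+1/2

(a) has l = 4 ≥ n = 3, violating 0 ≤ l ≤ n−1.
The remaining sets (b), (c), (d), (e) satisfy all four rules.

(a)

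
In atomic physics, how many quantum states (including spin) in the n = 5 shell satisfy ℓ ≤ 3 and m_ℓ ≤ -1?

12

Go through ℓ = 0, …, 4 (the values permitted for n = 5).
Orbitals with ℓ ≤ 3 and m_ℓ ≤ -1, by ℓ: ℓ=1 → 1; ℓ=2 → 2; ℓ=3 → 3.
Orbitals: 1 + 2 + 3 = 6. Each orbital carries two spin states, so 6 × 2 = 12 states.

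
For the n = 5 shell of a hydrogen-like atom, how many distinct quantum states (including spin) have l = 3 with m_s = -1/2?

7

For n = 5, l ranges over 0 … 4.
Per l-value: l=3 → 7.
Orbitals: 7. With m_s fixed to a single value there is one state per orbital, giving 7 states.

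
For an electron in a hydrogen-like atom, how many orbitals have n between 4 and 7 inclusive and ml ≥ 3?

Per-shell orbital counts meeting the constraint:
n=4 → 1; n=5 → 3; n=6 → 6; n=7 → 10.
Total orbitals: 1 + 3 + 6 + 10 = 20.

20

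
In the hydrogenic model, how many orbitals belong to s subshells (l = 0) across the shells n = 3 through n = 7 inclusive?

5

An s subshell (l = 0) exists for every n ≥ 1, so shells n = 3, 4, 5, 6, 7 each contribute one — 5 subshells.
Since each s subshell has 2·0+1 = 1 orbital, the total is 5 × 1 = 5.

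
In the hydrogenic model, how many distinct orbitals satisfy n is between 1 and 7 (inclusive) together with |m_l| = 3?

20

Treat each shell separately and count matching orbitals:
n=4 → 2; n=5 → 4; n=6 → 6; n=7 → 8.
Total orbitals: 2 + 4 + 6 + 8 = 20.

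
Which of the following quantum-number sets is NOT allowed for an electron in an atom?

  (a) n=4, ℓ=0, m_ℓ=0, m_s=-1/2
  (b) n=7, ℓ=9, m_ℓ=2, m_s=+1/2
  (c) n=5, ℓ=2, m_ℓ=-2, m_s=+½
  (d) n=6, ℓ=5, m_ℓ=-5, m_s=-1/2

(b)

(b) has ℓ = 9 ≥ n = 7, violating 0 ≤ ℓ ≤ n−1.
The remaining sets (a), (c), (d) satisfy all four rules.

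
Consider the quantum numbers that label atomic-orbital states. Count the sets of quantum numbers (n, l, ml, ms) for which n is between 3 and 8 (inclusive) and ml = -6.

6

Per-shell orbital counts meeting the constraint:
n=7 → 1; n=8 → 2.
Orbitals: 1 + 2 = 3. Including both spin states (ms = ±1/2) gives 2 × 3 = 6 states.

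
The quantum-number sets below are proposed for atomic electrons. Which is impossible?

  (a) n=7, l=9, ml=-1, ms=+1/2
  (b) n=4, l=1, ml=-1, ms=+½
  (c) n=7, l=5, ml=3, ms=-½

(a) has l = 9 ≥ n = 7, violating 0 ≤ l ≤ n−1.
The remaining sets (b), (c) satisfy all four rules.

(a)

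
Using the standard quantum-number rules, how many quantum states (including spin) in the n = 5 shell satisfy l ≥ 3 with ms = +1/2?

16

The n = 5 shell has l = 0 through 4; check each.
Contributions: l=3 → 7; l=4 → 9.
Orbitals: 7 + 9 = 16. With ms fixed to a single value there is one state per orbital, giving 16 states.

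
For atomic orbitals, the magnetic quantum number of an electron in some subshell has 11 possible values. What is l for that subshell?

m_l ranges over 2l+1 integers, so 2l+1 = 11 ⇒ l = 5.

l = 5 (h)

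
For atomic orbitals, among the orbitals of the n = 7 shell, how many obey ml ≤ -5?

For n = 7, l ranges over 0 … 6.
Per l-value: l=5 → 1; l=6 → 2.
Total orbitals: 1 + 2 = 3.

3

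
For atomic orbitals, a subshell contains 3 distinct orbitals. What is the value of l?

2l+1 = 3 gives l = 1.

l = 1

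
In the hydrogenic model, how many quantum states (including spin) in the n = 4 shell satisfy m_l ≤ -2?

The n = 4 shell has l = 0 through 3; check each.
Per l-value: l=2 → 1; l=3 → 2.
Orbitals: 1 + 2 = 3. Each orbital carries two spin states, so 3 × 2 = 6 states.

6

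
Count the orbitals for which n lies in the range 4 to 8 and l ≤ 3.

For each n in the range, tally the orbitals obeying l ≤ 3:
n=4 → 16; n=5 → 16; n=6 → 16; n=7 → 16; n=8 → 16.
Total orbitals: 16 + 16 + 16 + 16 + 16 = 80.

80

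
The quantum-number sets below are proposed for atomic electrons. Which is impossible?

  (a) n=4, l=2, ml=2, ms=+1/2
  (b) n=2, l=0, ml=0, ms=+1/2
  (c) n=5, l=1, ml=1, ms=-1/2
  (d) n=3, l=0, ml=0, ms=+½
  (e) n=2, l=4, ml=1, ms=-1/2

(e)

(e) has l = 4 ≥ n = 2, violating 0 ≤ l ≤ n−1.
The remaining sets (a), (b), (c), (d) satisfy all four rules.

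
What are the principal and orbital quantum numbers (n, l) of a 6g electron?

The leading integer gives n = 6; the letter 'g' means l = 4.

n = 6, l = 4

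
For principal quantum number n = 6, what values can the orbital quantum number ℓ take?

ℓ is an integer with 0 ≤ ℓ ≤ n−1, so for n = 6: ℓ = 0, 1, 2, 3, 4, 5.

0, 1, 2, 3, 4, 5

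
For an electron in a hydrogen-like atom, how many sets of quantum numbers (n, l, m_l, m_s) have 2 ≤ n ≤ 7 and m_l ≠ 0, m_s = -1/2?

112

Treat each shell separately and count matching orbitals:
n=2 → 2; n=3 → 6; n=4 → 12; n=5 → 20; n=6 → 30; n=7 → 42.
Orbitals: 2 + 6 + 12 + 20 + 30 + 42 = 112. With m_s fixed to -1/2 there is one state per orbital, so 112 states.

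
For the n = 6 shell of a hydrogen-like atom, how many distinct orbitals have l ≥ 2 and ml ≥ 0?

For n = 6, l ranges over 0 … 5.
Orbitals with l ≥ 2 and ml ≥ 0, by l: l=2 → 3; l=3 → 4; l=4 → 5; l=5 → 6.
Total orbitals: 3 + 4 + 5 + 6 = 18.

18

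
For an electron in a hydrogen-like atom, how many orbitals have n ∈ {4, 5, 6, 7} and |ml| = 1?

Work shell by shell — for each n, count the (l, ml) pairs that satisfy |ml| = 1:
n=4 → 6; n=5 → 8; n=6 → 10; n=7 → 12.
Total orbitals: 6 + 8 + 10 + 12 = 36.

36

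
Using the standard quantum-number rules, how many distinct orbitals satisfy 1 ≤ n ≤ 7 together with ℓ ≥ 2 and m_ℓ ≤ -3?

Count contributing orbitals for each principal shell:
n=4 → 1; n=5 → 3; n=6 → 6; n=7 → 10.
Total orbitals: 1 + 3 + 6 + 10 = 20.

20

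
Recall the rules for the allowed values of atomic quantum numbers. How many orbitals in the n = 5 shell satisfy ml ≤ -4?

1

Orbitals with ml ≤ -4, by l: l=4 → 1.
Total orbitals: 1.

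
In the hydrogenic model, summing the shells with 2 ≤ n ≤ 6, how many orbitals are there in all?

Shell n has n² orbitals: 2²=4 + 3²=9 + 4²=16 + 5²=25 + 6²=36 = 90 orbitals.

90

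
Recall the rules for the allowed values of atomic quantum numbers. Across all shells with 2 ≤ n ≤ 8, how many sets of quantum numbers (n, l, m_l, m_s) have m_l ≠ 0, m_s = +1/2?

168

Go shell by shell, enumerating (l, m_l) with m_l ≠ 0:
n=2 → 2; n=3 → 6; n=4 → 12; n=5 → 20; n=6 → 30; n=7 → 42; n=8 → 56.
Orbitals: 2 + 6 + 12 + 20 + 30 + 42 + 56 = 168. With m_s fixed to +1/2 there is one state per orbital, so 168 states.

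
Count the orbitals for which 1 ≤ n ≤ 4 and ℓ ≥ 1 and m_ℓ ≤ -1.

10

Count contributing orbitals for each principal shell:
n=2 → 1; n=3 → 3; n=4 → 6.
Total orbitals: 1 + 3 + 6 = 10.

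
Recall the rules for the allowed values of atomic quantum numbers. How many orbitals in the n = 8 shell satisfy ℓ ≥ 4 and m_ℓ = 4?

Orbitals with ℓ ≥ 4 and m_ℓ = 4, by ℓ: ℓ=4 → 1; ℓ=5 → 1; ℓ=6 → 1; ℓ=7 → 1.
Total orbitals: 1 + 1 + 1 + 1 = 4.

4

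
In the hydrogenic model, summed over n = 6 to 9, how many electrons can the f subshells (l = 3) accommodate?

56

An f subshell (l = 3) exists for every n ≥ 4, so shells n = 6, 7, 8, 9 each contribute one — 4 subshells.
Since each f subshell holds 2(2·3+1) = 14 electrons, the total is 4 × 14 = 56.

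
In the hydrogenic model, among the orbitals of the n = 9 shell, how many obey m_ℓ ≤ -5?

With n = 9 the allowed ℓ are 0, 1, …, 8.
Per ℓ-value: ℓ=5 → 1; ℓ=6 → 2; ℓ=7 → 3; ℓ=8 → 4.
Total orbitals: 1 + 2 + 3 + 4 = 10.

10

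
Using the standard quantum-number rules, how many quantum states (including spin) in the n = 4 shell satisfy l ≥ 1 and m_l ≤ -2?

6

Contributions: l=2 → 1; l=3 → 2.
Orbitals: 1 + 2 = 3. Each orbital carries two spin states, so 3 × 2 = 6 states.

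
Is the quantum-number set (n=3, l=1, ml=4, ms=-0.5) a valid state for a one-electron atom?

Invalid

The magnetic quantum number must satisfy −l ≤ ml ≤ l. With l = 1, ml can only be -1, 0, 1, so ml = 4 is forbidden.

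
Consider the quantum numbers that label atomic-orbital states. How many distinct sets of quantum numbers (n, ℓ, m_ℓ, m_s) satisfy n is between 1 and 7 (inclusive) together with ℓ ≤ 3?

156

Go shell by shell, enumerating (ℓ, m_ℓ) with ℓ ≤ 3:
n=1 → 1; n=2 → 4; n=3 → 9; n=4 → 16; n=5 → 16; n=6 → 16; n=7 → 16.
Orbitals: 1 + 4 + 9 + 16 + 16 + 16 + 16 = 78. Including both spin states (m_s = ±1/2) gives 2 × 78 = 156 states.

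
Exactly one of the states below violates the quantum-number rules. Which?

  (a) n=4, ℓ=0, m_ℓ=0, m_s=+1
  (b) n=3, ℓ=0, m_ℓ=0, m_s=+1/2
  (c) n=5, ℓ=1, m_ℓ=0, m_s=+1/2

(a)

(a) has m_s = +1, but an electron's spin must be ±1/2.
The remaining sets (b), (c) satisfy all four rules.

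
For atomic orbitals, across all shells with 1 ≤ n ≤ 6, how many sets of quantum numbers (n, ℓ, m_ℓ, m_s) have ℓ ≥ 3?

100

Count contributing orbitals for each principal shell:
n=4 → 7; n=5 → 16; n=6 → 27.
Orbitals: 7 + 16 + 27 = 50. Including both spin states (m_s = ±1/2) gives 2 × 50 = 100 states.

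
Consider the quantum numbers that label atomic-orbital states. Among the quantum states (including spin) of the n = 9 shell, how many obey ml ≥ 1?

72

The n = 9 shell has l = 0 through 8; check each.
Contributions: l=1 → 1; l=2 → 2; l=3 → 3; l=4 → 4; l=5 → 5; l=6 → 6; l=7 → 7; l=8 → 8.
Orbitals: 1 + 2 + 3 + 4 + 5 + 6 + 7 + 8 = 36. Each orbital carries two spin states, so 36 × 2 = 72 states.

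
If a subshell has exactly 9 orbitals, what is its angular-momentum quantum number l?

2l+1 = 9 gives l = 4.

l = 4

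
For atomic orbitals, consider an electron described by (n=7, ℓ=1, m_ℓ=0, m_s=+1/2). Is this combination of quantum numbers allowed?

Yes

n = 7 is a positive integer. ℓ = 1 satisfies 0 ≤ ℓ ≤ n−1 = 6. m_ℓ = 0 lies in the range −ℓ … +ℓ (here −1 … 1). m_s = +1/2 is one of ±1/2.
All four constraints are satisfied.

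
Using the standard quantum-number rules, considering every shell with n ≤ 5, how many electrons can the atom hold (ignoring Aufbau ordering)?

110

Total orbitals = 1² + 2² + 3² + 4² + 5² = 55. Doubling for spin gives 110 electrons.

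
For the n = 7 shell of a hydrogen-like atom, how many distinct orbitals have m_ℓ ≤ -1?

21

The n = 7 shell has ℓ = 0 through 6; check each.
Contributions: ℓ=1 → 1; ℓ=2 → 2; ℓ=3 → 3; ℓ=4 → 4; ℓ=5 → 5; ℓ=6 → 6.
Total orbitals: 1 + 2 + 3 + 4 + 5 + 6 = 21.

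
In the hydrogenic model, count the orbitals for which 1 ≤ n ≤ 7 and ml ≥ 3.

20

Treat each shell separately and count matching orbitals:
n=4 → 1; n=5 → 3; n=6 → 6; n=7 → 10.
Total orbitals: 1 + 3 + 6 + 10 = 20.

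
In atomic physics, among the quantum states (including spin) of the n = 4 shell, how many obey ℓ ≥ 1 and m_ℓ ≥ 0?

Contributions: ℓ=1 → 2; ℓ=2 → 3; ℓ=3 → 4.
Orbitals: 2 + 3 + 4 = 9. Each orbital carries two spin states, so 9 × 2 = 18 states.

18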